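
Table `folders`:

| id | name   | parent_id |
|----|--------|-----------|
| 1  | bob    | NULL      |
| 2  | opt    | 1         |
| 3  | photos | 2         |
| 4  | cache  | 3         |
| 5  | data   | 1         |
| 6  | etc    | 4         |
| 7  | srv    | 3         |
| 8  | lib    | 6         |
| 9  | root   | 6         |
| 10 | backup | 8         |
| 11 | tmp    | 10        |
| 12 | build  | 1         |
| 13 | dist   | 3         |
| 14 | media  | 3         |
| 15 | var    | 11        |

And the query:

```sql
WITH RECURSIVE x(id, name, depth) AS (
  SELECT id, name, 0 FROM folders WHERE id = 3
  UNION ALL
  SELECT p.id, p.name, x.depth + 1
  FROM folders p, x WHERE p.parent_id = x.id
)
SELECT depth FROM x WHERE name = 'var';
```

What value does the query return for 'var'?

Base: id=3 (photos) at depth 0.
Iteration 1: rows with parent_id in {3} -> cache (id 4, depth 1), srv (id 7, depth 1), dist (id 13, depth 1), media (id 14, depth 1).
Iteration 2: rows with parent_id in {4,7,13,14} -> etc (id 6, depth 2).
Iteration 3: rows with parent_id in {6} -> lib (id 8, depth 3), root (id 9, depth 3).
Iteration 4: rows with parent_id in {8,9} -> backup (id 10, depth 4).
Iteration 5: rows with parent_id in {10} -> tmp (id 11, depth 5).
Iteration 6: rows with parent_id in {11} -> var (id 15, depth 6).
Iteration 7: no rows with parent_id in {15}; recursion stops.

6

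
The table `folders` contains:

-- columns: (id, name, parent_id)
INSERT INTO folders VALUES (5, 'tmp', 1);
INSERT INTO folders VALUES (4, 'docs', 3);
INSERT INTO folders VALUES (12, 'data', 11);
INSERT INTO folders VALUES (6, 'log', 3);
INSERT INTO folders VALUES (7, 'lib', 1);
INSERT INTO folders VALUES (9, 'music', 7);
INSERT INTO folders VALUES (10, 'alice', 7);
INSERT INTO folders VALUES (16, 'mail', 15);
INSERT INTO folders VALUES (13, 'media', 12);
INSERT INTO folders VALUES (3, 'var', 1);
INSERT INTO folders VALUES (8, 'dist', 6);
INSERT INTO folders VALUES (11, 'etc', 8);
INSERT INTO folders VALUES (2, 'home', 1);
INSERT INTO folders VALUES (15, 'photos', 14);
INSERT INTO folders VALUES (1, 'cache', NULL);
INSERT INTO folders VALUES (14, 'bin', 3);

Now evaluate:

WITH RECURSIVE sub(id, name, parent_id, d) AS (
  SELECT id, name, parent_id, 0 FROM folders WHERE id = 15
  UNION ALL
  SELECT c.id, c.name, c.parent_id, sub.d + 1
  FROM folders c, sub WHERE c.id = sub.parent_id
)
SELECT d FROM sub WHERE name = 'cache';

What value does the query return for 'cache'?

Base: id=15 (photos), parent_id=14, d 0.
Iteration 1: join on id=14 -> bin (id 14, parent_id=3, d 1).
Iteration 2: join on id=3 -> var (id 3, parent_id=1, d 2).
Iteration 3: join on id=1 -> cache (id 1, parent_id=NULL, d 3).
Iteration 4: parent_id is NULL; no match; recursion stops.

3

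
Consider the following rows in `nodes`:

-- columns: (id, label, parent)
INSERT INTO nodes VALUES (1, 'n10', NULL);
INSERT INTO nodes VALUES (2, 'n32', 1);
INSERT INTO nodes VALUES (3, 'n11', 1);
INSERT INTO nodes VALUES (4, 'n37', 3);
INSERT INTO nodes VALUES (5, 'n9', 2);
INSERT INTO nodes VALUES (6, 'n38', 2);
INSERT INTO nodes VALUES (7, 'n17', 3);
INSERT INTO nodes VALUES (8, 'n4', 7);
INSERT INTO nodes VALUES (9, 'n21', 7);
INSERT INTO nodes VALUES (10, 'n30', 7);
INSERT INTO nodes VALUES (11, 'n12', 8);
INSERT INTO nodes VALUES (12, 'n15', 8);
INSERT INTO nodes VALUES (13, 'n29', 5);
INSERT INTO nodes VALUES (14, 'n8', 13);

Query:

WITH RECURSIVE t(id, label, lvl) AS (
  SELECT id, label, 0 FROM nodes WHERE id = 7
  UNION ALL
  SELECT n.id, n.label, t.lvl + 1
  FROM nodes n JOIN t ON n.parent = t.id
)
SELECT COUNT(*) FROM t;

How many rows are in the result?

Base: id=7 (n17) at lvl 0.
Iteration 1: rows with parent in {7} -> n4 (id 8, lvl 1), n21 (id 9, lvl 1), n30 (id 10, lvl 1).
Iteration 2: rows with parent in {8,9,10} -> n12 (id 11, lvl 2), n15 (id 12, lvl 2).
Iteration 3: no rows with parent in {11,12}; recursion stops.
Total rows emitted: 6.

6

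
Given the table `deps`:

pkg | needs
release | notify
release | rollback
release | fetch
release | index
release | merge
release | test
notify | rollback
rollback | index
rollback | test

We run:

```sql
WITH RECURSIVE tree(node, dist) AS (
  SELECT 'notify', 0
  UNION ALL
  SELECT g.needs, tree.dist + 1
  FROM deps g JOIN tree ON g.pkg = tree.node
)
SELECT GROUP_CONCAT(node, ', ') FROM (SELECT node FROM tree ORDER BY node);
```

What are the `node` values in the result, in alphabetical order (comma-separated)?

index, notify, rollback, test

Base: (notify, dist=0).
Iteration 1: edges from {notify} -> (rollback, dist=1).
Iteration 2: edges from {rollback} -> (index, dist=2), (test, dist=2).
Iteration 3: no outgoing edges from {index,test}; recursion stops.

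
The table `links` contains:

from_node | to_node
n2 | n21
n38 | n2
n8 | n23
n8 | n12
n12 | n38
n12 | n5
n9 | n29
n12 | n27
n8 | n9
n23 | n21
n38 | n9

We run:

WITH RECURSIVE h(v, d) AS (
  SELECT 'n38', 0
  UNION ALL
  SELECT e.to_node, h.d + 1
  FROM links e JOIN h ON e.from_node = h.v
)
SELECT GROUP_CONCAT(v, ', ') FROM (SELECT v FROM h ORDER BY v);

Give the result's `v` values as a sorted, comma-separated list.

Base: (n38, d=0).
Iteration 1: edges from {n38} -> (n2, d=1), (n9, d=1).
Iteration 2: edges from {n2,n9} -> (n21, d=2), (n29, d=2).
Iteration 3: no outgoing edges from {n21,n29}; recursion stops.

n2, n21, n29, n38, n9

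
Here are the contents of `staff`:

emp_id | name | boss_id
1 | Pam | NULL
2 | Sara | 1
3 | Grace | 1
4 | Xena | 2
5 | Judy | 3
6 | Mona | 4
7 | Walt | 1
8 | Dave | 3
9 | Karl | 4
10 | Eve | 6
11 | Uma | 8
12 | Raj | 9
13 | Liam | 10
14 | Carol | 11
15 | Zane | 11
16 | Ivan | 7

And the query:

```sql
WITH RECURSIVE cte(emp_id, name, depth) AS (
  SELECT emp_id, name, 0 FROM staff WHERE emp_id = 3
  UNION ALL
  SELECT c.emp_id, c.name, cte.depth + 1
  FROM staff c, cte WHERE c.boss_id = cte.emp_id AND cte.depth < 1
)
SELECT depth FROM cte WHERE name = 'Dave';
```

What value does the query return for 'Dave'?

Base: emp_id=3 (Grace) at depth 0.
Iteration 1: rows with boss_id in {3} -> Judy (id 5, depth 1), Dave (id 8, depth 1).
Iteration 2: depth < 1 fails for all current rows; recursion stops.

1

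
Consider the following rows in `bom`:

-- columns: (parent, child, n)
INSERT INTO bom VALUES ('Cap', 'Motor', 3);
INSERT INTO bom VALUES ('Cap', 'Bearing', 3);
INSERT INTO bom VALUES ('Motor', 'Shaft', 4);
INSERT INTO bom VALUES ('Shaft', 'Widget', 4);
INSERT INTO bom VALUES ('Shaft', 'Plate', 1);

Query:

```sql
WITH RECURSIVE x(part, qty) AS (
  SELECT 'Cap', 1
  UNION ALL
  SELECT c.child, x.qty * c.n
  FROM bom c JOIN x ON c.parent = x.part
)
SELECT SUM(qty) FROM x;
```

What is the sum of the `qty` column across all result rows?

Base: (Cap, qty=1).
Iteration 1: components of {Cap} -> Bearing = 1*3 = 3, Motor = 1*3 = 3.
Iteration 2: components of {Bearing,Motor} -> Shaft = 3*4 = 12.
Iteration 3: components of {Shaft} -> Plate = 12*1 = 12, Widget = 12*4 = 48.
Iteration 4: no further components; recursion stops.
SUM(qty) = 1 + 3 + 3 + 12 + 48 + 12 = 79.

79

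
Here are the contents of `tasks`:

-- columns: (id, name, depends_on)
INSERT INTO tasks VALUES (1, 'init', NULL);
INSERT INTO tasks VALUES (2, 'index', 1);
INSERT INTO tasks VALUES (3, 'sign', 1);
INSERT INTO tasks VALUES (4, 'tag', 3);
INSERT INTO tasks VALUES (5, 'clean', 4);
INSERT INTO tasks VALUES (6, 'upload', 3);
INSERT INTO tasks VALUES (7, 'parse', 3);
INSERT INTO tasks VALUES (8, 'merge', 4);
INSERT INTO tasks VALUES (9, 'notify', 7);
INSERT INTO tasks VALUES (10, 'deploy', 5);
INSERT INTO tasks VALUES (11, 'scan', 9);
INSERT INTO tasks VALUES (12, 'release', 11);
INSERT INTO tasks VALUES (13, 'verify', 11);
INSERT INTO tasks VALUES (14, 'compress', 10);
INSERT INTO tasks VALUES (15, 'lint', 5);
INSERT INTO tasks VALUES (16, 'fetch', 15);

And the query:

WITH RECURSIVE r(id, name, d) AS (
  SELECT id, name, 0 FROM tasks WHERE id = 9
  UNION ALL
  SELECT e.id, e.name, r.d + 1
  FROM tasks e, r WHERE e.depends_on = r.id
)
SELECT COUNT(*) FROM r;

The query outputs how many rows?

4

Base: id=9 (notify) at d 0.
Iteration 1: rows with depends_on in {9} -> scan (id 11, d 1).
Iteration 2: rows with depends_on in {11} -> release (id 12, d 2), verify (id 13, d 2).
Iteration 3: no rows with depends_on in {12,13}; recursion stops.
Total rows emitted: 4.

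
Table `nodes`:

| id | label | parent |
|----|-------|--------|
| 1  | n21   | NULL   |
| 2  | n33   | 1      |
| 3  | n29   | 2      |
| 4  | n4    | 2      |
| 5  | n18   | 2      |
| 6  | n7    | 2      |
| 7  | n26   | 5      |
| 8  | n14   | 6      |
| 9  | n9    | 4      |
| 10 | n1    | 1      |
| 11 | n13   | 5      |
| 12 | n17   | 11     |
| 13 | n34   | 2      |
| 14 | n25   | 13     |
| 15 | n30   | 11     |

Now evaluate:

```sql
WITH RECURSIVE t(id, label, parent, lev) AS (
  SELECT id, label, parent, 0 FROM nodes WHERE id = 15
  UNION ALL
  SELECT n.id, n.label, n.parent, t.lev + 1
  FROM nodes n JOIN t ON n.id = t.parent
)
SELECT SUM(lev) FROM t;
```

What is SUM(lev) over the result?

Base: id=15 (n30), parent=11, lev 0.
Iteration 1: join on id=11 -> n13 (id 11, parent=5, lev 1).
Iteration 2: join on id=5 -> n18 (id 5, parent=2, lev 2).
Iteration 3: join on id=2 -> n33 (id 2, parent=1, lev 3).
Iteration 4: join on id=1 -> n21 (id 1, parent=NULL, lev 4).
Iteration 5: parent is NULL; no match; recursion stops.
SUM(lev) = 0 + 1 + 2 + 3 + 4 = 10.

10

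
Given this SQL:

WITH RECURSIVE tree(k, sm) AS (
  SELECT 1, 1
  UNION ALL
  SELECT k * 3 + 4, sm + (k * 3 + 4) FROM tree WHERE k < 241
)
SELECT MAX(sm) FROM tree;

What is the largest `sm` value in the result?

353

Base: k=1, sm=1.
Iteration 1: 1 < 241 holds -> k = 1 * 3 + 4 = 7, sm = 1 + 7 = 8.
Iteration 2: 7 < 241 holds -> k = 7 * 3 + 4 = 25, sm = 8 + 25 = 33.
Iteration 3: 25 < 241 holds -> k = 25 * 3 + 4 = 79, sm = 33 + 79 = 112.
Iteration 4: 79 < 241 holds -> k = 79 * 3 + 4 = 241, sm = 112 + 241 = 353.
Iteration 5: 241 < 241 fails; recursion stops.
sm values: 1, 8, 33, 112, 353; the maximum is 353.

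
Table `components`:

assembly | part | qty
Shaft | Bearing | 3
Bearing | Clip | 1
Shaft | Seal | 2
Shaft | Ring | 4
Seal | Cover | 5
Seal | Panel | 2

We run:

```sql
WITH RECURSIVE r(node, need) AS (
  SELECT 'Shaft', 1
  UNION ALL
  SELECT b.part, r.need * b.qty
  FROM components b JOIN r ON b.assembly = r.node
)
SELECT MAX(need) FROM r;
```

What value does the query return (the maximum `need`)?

10

Base: (Shaft, need=1).
Iteration 1: components of {Shaft} -> Bearing = 1*3 = 3, Ring = 1*4 = 4, Seal = 1*2 = 2.
Iteration 2: components of {Bearing,Ring,Seal} -> Clip = 3*1 = 3, Cover = 2*5 = 10, Panel = 2*2 = 4.
Iteration 3: no further components; recursion stops.
need values: 1, 3, 2, 4, 3, 10, 4; the maximum is 10.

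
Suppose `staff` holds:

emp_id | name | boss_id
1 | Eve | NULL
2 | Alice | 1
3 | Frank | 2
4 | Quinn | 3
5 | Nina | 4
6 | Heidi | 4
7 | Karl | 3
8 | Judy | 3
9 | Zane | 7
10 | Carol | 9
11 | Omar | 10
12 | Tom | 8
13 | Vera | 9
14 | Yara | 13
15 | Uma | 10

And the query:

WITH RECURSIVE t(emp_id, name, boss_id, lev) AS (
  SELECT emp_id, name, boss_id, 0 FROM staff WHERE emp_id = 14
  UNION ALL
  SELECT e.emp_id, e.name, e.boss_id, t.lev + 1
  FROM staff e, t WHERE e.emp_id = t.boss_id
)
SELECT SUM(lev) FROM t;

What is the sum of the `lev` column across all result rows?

21

Base: emp_id=14 (Yara), boss_id=13, lev 0.
Iteration 1: join on emp_id=13 -> Vera (id 13, boss_id=9, lev 1).
Iteration 2: join on emp_id=9 -> Zane (id 9, boss_id=7, lev 2).
Iteration 3: join on emp_id=7 -> Karl (id 7, boss_id=3, lev 3).
Iteration 4: join on emp_id=3 -> Frank (id 3, boss_id=2, lev 4).
Iteration 5: join on emp_id=2 -> Alice (id 2, boss_id=1, lev 5).
Iteration 6: join on emp_id=1 -> Eve (id 1, boss_id=NULL, lev 6).
Iteration 7: boss_id is NULL; no match; recursion stops.
SUM(lev) = 0 + 1 + 2 + 3 + 4 + 5 + 6 = 21.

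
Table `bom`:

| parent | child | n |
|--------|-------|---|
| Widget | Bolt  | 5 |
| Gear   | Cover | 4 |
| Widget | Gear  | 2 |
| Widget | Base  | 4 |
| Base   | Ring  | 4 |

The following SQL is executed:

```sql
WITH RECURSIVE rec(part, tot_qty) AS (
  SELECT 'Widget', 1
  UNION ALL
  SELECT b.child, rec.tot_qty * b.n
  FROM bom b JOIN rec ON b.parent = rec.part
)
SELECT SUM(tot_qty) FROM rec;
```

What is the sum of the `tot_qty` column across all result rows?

Base: (Widget, tot_qty=1).
Iteration 1: components of {Widget} -> Base = 1*4 = 4, Bolt = 1*5 = 5, Gear = 1*2 = 2.
Iteration 2: components of {Base,Bolt,Gear} -> Cover = 2*4 = 8, Ring = 4*4 = 16.
Iteration 3: no further components; recursion stops.
SUM(tot_qty) = 1 + 4 + 2 + 5 + 16 + 8 = 36.

36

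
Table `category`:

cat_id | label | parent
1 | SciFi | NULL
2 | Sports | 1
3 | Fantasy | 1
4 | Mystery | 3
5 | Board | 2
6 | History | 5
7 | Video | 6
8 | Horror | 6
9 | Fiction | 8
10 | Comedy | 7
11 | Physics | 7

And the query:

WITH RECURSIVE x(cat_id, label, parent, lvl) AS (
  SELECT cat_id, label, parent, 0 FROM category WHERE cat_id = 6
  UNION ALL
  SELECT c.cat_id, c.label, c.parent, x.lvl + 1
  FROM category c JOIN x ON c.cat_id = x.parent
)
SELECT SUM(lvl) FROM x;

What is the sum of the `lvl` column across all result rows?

6

Base: cat_id=6 (History), parent=5, lvl 0.
Iteration 1: join on cat_id=5 -> Board (id 5, parent=2, lvl 1).
Iteration 2: join on cat_id=2 -> Sports (id 2, parent=1, lvl 2).
Iteration 3: join on cat_id=1 -> SciFi (id 1, parent=NULL, lvl 3).
Iteration 4: parent is NULL; no match; recursion stops.
SUM(lvl) = 0 + 1 + 2 + 3 = 6.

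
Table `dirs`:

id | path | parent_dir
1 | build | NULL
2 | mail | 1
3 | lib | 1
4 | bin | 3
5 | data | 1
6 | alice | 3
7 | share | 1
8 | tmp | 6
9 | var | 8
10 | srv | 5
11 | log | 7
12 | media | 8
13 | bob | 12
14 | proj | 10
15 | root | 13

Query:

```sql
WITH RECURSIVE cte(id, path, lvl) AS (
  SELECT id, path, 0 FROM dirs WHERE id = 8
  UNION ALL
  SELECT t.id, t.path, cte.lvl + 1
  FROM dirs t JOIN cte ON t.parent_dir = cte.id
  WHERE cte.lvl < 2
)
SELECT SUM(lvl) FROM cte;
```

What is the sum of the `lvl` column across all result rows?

4

Base: id=8 (tmp) at lvl 0.
Iteration 1: rows with parent_dir in {8} -> var (id 9, lvl 1), media (id 12, lvl 1).
Iteration 2: rows with parent_dir in {9,12} -> bob (id 13, lvl 2).
Iteration 3: lvl < 2 fails for all current rows; recursion stops.
SUM(lvl) = 0 + 1 + 1 + 2 = 4.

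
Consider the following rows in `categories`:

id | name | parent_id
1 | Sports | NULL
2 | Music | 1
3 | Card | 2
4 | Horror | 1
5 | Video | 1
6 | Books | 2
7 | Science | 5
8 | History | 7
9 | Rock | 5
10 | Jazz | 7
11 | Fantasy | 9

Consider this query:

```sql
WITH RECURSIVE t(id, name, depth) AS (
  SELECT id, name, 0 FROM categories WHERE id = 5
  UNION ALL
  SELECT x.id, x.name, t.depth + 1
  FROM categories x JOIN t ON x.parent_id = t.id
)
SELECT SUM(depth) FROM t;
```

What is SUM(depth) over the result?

Base: id=5 (Video) at depth 0.
Iteration 1: rows with parent_id in {5} -> Science (id 7, depth 1), Rock (id 9, depth 1).
Iteration 2: rows with parent_id in {7,9} -> History (id 8, depth 2), Jazz (id 10, depth 2), Fantasy (id 11, depth 2).
Iteration 3: no rows with parent_id in {8,10,11}; recursion stops.
SUM(depth) = 0 + 1 + 1 + 2 + 2 + 2 = 8.

8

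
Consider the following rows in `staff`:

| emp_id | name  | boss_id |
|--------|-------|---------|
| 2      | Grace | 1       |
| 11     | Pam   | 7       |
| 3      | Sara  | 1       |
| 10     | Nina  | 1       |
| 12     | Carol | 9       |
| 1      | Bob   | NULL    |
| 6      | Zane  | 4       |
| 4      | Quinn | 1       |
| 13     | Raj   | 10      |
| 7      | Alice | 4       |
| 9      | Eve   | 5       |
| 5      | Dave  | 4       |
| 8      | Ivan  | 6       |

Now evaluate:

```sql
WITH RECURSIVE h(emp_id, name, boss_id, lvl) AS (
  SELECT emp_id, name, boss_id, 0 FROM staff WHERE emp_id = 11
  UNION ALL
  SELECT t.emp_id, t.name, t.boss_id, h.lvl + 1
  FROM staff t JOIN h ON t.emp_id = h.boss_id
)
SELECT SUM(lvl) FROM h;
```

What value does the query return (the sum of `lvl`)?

6

Base: emp_id=11 (Pam), boss_id=7, lvl 0.
Iteration 1: join on emp_id=7 -> Alice (id 7, boss_id=4, lvl 1).
Iteration 2: join on emp_id=4 -> Quinn (id 4, boss_id=1, lvl 2).
Iteration 3: join on emp_id=1 -> Bob (id 1, boss_id=NULL, lvl 3).
Iteration 4: boss_id is NULL; no match; recursion stops.
SUM(lvl) = 0 + 1 + 2 + 3 = 6.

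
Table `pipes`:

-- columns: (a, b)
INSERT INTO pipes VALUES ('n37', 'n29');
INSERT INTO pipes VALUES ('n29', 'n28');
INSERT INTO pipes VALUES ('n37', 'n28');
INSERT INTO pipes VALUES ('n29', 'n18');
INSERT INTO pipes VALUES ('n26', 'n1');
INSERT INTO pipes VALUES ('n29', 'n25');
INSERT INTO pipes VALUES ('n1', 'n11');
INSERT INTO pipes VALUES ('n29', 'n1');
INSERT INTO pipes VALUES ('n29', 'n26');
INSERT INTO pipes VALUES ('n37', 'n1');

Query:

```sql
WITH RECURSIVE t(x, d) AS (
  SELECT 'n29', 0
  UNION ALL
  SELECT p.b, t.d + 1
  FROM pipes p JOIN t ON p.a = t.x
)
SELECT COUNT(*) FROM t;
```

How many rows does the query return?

Base: (n29, d=0).
Iteration 1: edges from {n29} -> (n1, d=1), (n18, d=1), (n25, d=1), (n26, d=1), (n28, d=1).
Iteration 2: edges from {n1,n18,n25,n26,n28} -> (n1, d=2), (n11, d=2).
Iteration 3: edges from {n1,n11} -> (n11, d=3).
Iteration 4: no outgoing edges from {n11}; recursion stops.
Total rows emitted: 9.

9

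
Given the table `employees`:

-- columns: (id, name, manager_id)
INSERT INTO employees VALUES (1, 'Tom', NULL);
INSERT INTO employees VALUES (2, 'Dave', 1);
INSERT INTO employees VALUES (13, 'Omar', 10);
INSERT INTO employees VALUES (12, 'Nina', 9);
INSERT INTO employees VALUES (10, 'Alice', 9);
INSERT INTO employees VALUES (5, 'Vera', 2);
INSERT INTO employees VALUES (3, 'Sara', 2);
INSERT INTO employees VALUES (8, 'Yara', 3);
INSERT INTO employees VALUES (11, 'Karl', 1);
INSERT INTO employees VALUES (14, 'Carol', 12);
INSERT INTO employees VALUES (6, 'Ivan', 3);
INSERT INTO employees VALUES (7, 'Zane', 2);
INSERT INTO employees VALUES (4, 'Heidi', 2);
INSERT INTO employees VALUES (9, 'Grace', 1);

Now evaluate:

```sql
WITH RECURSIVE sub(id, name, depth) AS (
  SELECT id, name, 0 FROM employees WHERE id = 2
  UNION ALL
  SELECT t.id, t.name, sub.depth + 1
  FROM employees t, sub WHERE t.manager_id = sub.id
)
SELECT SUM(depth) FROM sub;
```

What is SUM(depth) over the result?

Base: id=2 (Dave) at depth 0.
Iteration 1: rows with manager_id in {2} -> Sara (id 3, depth 1), Heidi (id 4, depth 1), Vera (id 5, depth 1), Zane (id 7, depth 1).
Iteration 2: rows with manager_id in {3,4,5,7} -> Ivan (id 6, depth 2), Yara (id 8, depth 2).
Iteration 3: no rows with manager_id in {6,8}; recursion stops.
SUM(depth) = 0 + 1 + 1 + 1 + 1 + 2 + 2 = 8.

8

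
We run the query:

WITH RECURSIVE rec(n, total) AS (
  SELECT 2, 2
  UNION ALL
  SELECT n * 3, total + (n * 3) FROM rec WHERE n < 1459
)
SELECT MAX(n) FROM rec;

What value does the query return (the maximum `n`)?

Base: n=2, total=2.
Iteration 1: 2 < 1459 holds -> n = 2 * 3 = 6, total = 2 + 6 = 8.
Iteration 2: 6 < 1459 holds -> n = 6 * 3 = 18, total = 8 + 18 = 26.
Iteration 3: 18 < 1459 holds -> n = 18 * 3 = 54, total = 26 + 54 = 80.
Iteration 4: 54 < 1459 holds -> n = 54 * 3 = 162, total = 80 + 162 = 242.
Iteration 5: 162 < 1459 holds -> n = 162 * 3 = 486, total = 242 + 486 = 728.
Iteration 6: 486 < 1459 holds -> n = 486 * 3 = 1458, total = 728 + 1458 = 2186.
Iteration 7: 1458 < 1459 holds -> n = 1458 * 3 = 4374, total = 2186 + 4374 = 6560.
Iteration 8: 4374 < 1459 fails; recursion stops.
n values: 2, 6, 18, 54, 162, 486, 1458, 4374; the maximum is 4374.

4374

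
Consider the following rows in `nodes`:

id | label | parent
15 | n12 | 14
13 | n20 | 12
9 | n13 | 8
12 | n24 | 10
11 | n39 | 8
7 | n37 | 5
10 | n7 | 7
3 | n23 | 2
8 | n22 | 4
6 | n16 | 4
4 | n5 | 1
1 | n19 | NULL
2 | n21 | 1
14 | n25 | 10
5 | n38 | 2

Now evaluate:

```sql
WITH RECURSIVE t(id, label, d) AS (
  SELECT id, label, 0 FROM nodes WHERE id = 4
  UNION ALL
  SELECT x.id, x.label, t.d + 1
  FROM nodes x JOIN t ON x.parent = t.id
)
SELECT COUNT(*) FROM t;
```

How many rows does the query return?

Base: id=4 (n5) at d 0.
Iteration 1: rows with parent in {4} -> n16 (id 6, d 1), n22 (id 8, d 1).
Iteration 2: rows with parent in {6,8} -> n13 (id 9, d 2), n39 (id 11, d 2).
Iteration 3: no rows with parent in {9,11}; recursion stops.
Total rows emitted: 5.

5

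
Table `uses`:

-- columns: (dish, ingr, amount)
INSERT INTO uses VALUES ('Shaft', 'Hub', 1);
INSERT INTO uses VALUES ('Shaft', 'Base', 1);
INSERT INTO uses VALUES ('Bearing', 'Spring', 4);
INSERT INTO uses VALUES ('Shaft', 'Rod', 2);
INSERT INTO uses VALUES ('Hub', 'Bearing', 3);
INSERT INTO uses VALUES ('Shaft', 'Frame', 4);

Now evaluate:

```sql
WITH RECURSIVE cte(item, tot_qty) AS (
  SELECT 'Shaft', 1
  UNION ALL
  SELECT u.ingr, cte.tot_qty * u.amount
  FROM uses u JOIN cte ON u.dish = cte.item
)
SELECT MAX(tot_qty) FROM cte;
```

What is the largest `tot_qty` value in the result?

Base: (Shaft, tot_qty=1).
Iteration 1: components of {Shaft} -> Base = 1*1 = 1, Frame = 1*4 = 4, Hub = 1*1 = 1, Rod = 1*2 = 2.
Iteration 2: components of {Base,Frame,Hub,Rod} -> Bearing = 1*3 = 3.
Iteration 3: components of {Bearing} -> Spring = 3*4 = 12.
Iteration 4: no further components; recursion stops.
tot_qty values: 1, 4, 2, 1, 1, 3, 12; the maximum is 12.

12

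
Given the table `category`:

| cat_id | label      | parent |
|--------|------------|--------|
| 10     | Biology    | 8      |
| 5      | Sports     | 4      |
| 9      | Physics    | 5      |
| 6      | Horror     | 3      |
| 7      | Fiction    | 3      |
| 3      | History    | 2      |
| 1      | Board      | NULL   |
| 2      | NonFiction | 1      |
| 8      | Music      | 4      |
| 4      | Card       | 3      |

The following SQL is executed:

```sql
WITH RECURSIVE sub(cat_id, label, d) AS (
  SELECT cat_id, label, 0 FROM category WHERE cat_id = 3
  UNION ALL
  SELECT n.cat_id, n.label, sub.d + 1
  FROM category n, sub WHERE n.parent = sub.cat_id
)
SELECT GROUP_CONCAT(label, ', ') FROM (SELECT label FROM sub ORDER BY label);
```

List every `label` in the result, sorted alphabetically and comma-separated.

Biology, Card, Fiction, History, Horror, Music, Physics, Sports

Base: cat_id=3 (History) at d 0.
Iteration 1: rows with parent in {3} -> Card (id 4, d 1), Horror (id 6, d 1), Fiction (id 7, d 1).
Iteration 2: rows with parent in {4,6,7} -> Sports (id 5, d 2), Music (id 8, d 2).
Iteration 3: rows with parent in {5,8} -> Physics (id 9, d 3), Biology (id 10, d 3).
Iteration 4: no rows with parent in {9,10}; recursion stops.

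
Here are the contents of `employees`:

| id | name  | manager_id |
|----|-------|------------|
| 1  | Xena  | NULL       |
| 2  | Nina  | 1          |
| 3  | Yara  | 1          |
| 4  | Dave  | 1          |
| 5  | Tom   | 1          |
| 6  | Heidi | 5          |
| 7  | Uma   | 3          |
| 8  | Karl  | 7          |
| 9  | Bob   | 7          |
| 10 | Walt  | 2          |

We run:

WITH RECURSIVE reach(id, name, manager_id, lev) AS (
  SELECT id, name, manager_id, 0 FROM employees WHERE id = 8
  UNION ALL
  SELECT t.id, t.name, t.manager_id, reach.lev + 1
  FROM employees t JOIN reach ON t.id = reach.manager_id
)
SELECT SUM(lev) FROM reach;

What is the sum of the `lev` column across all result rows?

Base: id=8 (Karl), manager_id=7, lev 0.
Iteration 1: join on id=7 -> Uma (id 7, manager_id=3, lev 1).
Iteration 2: join on id=3 -> Yara (id 3, manager_id=1, lev 2).
Iteration 3: join on id=1 -> Xena (id 1, manager_id=NULL, lev 3).
Iteration 4: manager_id is NULL; no match; recursion stops.
SUM(lev) = 0 + 1 + 2 + 3 = 6.

6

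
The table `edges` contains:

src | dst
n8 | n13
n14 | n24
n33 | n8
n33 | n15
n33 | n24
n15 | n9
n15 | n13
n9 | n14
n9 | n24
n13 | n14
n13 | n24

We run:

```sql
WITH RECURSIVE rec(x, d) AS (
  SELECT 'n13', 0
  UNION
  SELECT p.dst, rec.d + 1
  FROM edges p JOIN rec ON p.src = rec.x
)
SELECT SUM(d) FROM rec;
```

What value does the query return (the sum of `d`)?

Base: (n13, d=0).
Iteration 1: edges from {n13} -> (n14, d=1), (n24, d=1).
Iteration 2: edges from {n14,n24} -> (n24, d=2).
Iteration 3: no outgoing edges from {n24}; recursion stops.
SUM(d) = 0 + 1 + 1 + 2 = 4.

4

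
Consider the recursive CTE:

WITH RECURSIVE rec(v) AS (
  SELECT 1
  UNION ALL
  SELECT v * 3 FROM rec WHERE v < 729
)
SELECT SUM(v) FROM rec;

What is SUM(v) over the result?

1093

Base: v=1.
Iteration 1: 1 < 729 holds -> v = 1 * 3 = 3.
Iteration 2: 3 < 729 holds -> v = 3 * 3 = 9.
Iteration 3: 9 < 729 holds -> v = 9 * 3 = 27.
Iteration 4: 27 < 729 holds -> v = 27 * 3 = 81.
Iteration 5: 81 < 729 holds -> v = 81 * 3 = 243.
Iteration 6: 243 < 729 holds -> v = 243 * 3 = 729.
Iteration 7: 729 < 729 fails; recursion stops.
SUM(v) = 1 + 3 + 9 + 27 + 81 + 243 + 729 = 1093.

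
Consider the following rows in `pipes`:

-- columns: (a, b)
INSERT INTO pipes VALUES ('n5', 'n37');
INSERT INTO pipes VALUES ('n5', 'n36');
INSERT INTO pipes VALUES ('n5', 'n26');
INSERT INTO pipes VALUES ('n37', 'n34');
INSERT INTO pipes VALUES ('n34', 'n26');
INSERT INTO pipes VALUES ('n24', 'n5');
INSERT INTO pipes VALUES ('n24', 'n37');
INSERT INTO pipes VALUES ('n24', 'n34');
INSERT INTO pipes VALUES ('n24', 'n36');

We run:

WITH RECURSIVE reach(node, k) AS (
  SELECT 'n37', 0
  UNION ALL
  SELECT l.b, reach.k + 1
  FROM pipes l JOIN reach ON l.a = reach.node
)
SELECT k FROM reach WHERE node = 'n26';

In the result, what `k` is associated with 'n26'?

2

Base: (n37, k=0).
Iteration 1: edges from {n37} -> (n34, k=1).
Iteration 2: edges from {n34} -> (n26, k=2).
Iteration 3: no outgoing edges from {n26}; recursion stops.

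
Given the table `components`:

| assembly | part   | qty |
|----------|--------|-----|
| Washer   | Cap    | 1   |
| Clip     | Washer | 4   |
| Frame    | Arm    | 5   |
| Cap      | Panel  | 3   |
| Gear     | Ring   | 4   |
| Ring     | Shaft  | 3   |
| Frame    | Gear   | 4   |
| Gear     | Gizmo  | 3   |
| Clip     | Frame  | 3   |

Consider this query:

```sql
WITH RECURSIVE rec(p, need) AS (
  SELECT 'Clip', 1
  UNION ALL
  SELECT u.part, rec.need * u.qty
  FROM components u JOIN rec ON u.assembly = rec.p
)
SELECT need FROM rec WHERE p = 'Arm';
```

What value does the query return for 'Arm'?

Base: (Clip, need=1).
Iteration 1: components of {Clip} -> Frame = 1*3 = 3, Washer = 1*4 = 4.
Iteration 2: components of {Frame,Washer} -> Arm = 3*5 = 15, Cap = 4*1 = 4, Gear = 3*4 = 12.
Iteration 3: components of {Arm,Cap,Gear} -> Gizmo = 12*3 = 36, Panel = 4*3 = 12, Ring = 12*4 = 48.
Iteration 4: components of {Gizmo,Panel,Ring} -> Shaft = 48*3 = 144.
Iteration 5: no further components; recursion stops.

15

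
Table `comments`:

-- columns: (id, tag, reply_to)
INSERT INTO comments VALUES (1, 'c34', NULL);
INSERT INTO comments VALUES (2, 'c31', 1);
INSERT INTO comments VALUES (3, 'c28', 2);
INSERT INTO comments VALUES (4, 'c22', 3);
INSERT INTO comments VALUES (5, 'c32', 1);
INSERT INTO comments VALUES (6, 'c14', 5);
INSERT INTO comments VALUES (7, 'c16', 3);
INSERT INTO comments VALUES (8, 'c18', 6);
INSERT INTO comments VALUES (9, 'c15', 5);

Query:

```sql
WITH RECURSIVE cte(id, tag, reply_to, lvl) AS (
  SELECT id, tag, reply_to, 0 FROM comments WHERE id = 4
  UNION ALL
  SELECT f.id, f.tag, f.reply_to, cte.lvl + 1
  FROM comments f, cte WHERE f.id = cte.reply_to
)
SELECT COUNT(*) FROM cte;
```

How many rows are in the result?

4

Base: id=4 (c22), reply_to=3, lvl 0.
Iteration 1: join on id=3 -> c28 (id 3, reply_to=2, lvl 1).
Iteration 2: join on id=2 -> c31 (id 2, reply_to=1, lvl 2).
Iteration 3: join on id=1 -> c34 (id 1, reply_to=NULL, lvl 3).
Iteration 4: reply_to is NULL; no match; recursion stops.
Total rows emitted: 4.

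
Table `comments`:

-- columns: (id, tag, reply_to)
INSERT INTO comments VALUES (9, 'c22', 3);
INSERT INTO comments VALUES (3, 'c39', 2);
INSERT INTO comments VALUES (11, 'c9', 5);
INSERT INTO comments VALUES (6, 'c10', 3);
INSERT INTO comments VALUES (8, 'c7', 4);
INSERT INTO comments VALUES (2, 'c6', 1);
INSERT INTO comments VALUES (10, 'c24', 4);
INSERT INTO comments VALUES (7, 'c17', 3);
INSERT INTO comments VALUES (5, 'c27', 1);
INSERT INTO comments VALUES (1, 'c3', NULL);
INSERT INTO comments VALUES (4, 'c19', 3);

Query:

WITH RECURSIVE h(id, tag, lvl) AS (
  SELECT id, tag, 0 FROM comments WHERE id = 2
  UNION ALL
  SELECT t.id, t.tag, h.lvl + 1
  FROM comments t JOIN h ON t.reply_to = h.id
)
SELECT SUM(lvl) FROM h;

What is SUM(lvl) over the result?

Base: id=2 (c6) at lvl 0.
Iteration 1: rows with reply_to in {2} -> c39 (id 3, lvl 1).
Iteration 2: rows with reply_to in {3} -> c19 (id 4, lvl 2), c10 (id 6, lvl 2), c17 (id 7, lvl 2), c22 (id 9, lvl 2).
Iteration 3: rows with reply_to in {4,6,7,9} -> c7 (id 8, lvl 3), c24 (id 10, lvl 3).
Iteration 4: no rows with reply_to in {8,10}; recursion stops.
SUM(lvl) = 0 + 1 + 2 + 2 + 2 + 2 + 3 + 3 = 15.

15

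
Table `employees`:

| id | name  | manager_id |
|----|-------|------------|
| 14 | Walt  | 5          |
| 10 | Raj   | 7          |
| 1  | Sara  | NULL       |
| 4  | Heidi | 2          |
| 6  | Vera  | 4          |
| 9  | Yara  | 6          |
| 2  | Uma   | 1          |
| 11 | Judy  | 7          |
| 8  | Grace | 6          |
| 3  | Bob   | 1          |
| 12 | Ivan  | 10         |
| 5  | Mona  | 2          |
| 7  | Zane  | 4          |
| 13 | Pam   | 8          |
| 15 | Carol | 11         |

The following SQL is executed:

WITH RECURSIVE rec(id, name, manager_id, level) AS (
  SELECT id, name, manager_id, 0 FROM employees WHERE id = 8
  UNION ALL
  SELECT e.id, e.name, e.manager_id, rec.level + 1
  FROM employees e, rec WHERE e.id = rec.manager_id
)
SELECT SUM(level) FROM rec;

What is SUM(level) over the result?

10

Base: id=8 (Grace), manager_id=6, level 0.
Iteration 1: join on id=6 -> Vera (id 6, manager_id=4, level 1).
Iteration 2: join on id=4 -> Heidi (id 4, manager_id=2, level 2).
Iteration 3: join on id=2 -> Uma (id 2, manager_id=1, level 3).
Iteration 4: join on id=1 -> Sara (id 1, manager_id=NULL, level 4).
Iteration 5: manager_id is NULL; no match; recursion stops.
SUM(level) = 0 + 1 + 2 + 3 + 4 = 10.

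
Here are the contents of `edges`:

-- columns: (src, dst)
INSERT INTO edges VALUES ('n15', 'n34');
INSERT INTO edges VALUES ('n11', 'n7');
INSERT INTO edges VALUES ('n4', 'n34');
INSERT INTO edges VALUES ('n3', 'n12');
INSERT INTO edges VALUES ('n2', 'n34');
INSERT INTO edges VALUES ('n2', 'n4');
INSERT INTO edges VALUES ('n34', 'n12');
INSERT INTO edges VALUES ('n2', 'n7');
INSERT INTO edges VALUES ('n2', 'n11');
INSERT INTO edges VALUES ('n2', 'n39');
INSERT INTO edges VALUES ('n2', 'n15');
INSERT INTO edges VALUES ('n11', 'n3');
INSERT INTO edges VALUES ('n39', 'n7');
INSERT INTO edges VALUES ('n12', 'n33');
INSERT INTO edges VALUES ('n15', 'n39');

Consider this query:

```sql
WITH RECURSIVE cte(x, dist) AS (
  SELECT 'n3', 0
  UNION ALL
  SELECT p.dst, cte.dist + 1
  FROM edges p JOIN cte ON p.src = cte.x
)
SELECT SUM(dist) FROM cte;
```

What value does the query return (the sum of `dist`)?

Base: (n3, dist=0).
Iteration 1: edges from {n3} -> (n12, dist=1).
Iteration 2: edges from {n12} -> (n33, dist=2).
Iteration 3: no outgoing edges from {n33}; recursion stops.
SUM(dist) = 0 + 1 + 2 = 3.

3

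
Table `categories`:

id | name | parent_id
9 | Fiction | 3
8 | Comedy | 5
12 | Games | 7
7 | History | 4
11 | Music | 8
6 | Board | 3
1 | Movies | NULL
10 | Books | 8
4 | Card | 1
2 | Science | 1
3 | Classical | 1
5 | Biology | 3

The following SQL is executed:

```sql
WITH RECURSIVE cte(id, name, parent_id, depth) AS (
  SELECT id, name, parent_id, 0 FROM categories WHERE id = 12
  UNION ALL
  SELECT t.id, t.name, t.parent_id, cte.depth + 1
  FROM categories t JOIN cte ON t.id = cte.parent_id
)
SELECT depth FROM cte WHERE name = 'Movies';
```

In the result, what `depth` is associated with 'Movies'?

3

Base: id=12 (Games), parent_id=7, depth 0.
Iteration 1: join on id=7 -> History (id 7, parent_id=4, depth 1).
Iteration 2: join on id=4 -> Card (id 4, parent_id=1, depth 2).
Iteration 3: join on id=1 -> Movies (id 1, parent_id=NULL, depth 3).
Iteration 4: parent_id is NULL; no match; recursion stops.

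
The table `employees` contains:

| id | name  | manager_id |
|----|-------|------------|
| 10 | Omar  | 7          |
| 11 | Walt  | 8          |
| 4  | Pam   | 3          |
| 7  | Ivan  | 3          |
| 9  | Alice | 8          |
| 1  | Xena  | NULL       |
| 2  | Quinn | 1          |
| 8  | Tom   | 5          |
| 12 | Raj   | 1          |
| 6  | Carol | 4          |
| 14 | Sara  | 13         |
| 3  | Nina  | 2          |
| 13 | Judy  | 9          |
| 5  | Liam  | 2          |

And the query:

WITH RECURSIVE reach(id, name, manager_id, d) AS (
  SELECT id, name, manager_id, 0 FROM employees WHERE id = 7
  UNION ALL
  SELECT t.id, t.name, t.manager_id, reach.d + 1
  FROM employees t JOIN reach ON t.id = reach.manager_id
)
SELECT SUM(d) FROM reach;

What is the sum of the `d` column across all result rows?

Base: id=7 (Ivan), manager_id=3, d 0.
Iteration 1: join on id=3 -> Nina (id 3, manager_id=2, d 1).
Iteration 2: join on id=2 -> Quinn (id 2, manager_id=1, d 2).
Iteration 3: join on id=1 -> Xena (id 1, manager_id=NULL, d 3).
Iteration 4: manager_id is NULL; no match; recursion stops.
SUM(d) = 0 + 1 + 2 + 3 = 6.

6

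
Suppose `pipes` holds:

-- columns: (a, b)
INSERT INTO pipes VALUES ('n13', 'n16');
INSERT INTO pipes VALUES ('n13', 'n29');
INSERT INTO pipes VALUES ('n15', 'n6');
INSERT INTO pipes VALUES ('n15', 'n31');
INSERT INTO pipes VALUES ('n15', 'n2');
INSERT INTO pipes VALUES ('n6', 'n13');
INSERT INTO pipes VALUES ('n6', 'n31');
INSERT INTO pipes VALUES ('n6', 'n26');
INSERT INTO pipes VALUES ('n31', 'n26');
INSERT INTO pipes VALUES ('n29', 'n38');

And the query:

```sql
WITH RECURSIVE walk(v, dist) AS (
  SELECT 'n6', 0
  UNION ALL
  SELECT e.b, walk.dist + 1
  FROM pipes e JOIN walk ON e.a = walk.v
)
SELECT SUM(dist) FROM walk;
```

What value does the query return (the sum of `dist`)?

Base: (n6, dist=0).
Iteration 1: edges from {n6} -> (n13, dist=1), (n26, dist=1), (n31, dist=1).
Iteration 2: edges from {n13,n26,n31} -> (n16, dist=2), (n26, dist=2), (n29, dist=2).
Iteration 3: edges from {n16,n26,n29} -> (n38, dist=3).
Iteration 4: no outgoing edges from {n38}; recursion stops.
SUM(dist) = 0 + 1 + 1 + 1 + 2 + 2 + 2 + 3 = 12.

12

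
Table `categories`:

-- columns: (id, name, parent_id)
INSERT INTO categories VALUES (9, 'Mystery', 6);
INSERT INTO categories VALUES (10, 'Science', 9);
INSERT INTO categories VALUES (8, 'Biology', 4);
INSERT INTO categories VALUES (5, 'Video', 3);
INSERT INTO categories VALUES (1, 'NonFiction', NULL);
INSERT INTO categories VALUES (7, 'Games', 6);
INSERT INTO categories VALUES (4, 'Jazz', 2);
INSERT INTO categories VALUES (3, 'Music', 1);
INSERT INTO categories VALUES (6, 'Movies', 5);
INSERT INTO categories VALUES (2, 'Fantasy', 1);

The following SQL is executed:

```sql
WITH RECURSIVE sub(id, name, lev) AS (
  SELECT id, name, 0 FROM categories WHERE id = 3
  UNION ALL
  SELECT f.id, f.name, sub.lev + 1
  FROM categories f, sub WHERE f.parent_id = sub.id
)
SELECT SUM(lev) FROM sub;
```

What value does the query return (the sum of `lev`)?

Base: id=3 (Music) at lev 0.
Iteration 1: rows with parent_id in {3} -> Video (id 5, lev 1).
Iteration 2: rows with parent_id in {5} -> Movies (id 6, lev 2).
Iteration 3: rows with parent_id in {6} -> Games (id 7, lev 3), Mystery (id 9, lev 3).
Iteration 4: rows with parent_id in {7,9} -> Science (id 10, lev 4).
Iteration 5: no rows with parent_id in {10}; recursion stops.
SUM(lev) = 0 + 1 + 2 + 3 + 3 + 4 = 13.

13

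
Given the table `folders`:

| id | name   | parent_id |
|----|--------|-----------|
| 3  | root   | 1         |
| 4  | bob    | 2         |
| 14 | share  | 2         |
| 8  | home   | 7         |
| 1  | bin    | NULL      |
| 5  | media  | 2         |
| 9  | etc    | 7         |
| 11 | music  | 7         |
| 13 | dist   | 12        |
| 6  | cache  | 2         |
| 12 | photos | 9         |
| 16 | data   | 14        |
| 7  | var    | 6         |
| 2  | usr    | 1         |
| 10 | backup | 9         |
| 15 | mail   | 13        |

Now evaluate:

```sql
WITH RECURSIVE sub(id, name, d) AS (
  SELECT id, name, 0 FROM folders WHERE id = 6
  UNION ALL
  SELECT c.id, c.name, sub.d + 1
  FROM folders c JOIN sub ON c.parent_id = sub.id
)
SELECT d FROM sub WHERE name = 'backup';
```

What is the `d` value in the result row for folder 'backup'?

3

Base: id=6 (cache) at d 0.
Iteration 1: rows with parent_id in {6} -> var (id 7, d 1).
Iteration 2: rows with parent_id in {7} -> home (id 8, d 2), etc (id 9, d 2), music (id 11, d 2).
Iteration 3: rows with parent_id in {8,9,11} -> backup (id 10, d 3), photos (id 12, d 3).
Iteration 4: rows with parent_id in {10,12} -> dist (id 13, d 4).
Iteration 5: rows with parent_id in {13} -> mail (id 15, d 5).
Iteration 6: no rows with parent_id in {15}; recursion stops.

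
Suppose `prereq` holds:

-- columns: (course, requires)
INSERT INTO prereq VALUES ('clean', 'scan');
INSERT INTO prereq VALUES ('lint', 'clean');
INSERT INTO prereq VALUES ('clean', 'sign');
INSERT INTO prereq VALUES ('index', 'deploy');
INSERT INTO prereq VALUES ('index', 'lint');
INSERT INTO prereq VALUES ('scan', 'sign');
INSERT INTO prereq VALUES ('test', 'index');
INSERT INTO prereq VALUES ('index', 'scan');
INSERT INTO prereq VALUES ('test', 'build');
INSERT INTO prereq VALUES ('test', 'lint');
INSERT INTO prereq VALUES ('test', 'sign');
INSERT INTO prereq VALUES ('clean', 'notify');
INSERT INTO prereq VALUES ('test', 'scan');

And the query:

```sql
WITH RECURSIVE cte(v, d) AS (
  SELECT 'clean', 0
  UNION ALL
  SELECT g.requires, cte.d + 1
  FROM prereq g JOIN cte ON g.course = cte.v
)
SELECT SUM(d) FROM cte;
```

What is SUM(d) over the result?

5

Base: (clean, d=0).
Iteration 1: edges from {clean} -> (notify, d=1), (scan, d=1), (sign, d=1).
Iteration 2: edges from {notify,scan,sign} -> (sign, d=2).
Iteration 3: no outgoing edges from {sign}; recursion stops.
SUM(d) = 0 + 1 + 1 + 1 + 2 = 5.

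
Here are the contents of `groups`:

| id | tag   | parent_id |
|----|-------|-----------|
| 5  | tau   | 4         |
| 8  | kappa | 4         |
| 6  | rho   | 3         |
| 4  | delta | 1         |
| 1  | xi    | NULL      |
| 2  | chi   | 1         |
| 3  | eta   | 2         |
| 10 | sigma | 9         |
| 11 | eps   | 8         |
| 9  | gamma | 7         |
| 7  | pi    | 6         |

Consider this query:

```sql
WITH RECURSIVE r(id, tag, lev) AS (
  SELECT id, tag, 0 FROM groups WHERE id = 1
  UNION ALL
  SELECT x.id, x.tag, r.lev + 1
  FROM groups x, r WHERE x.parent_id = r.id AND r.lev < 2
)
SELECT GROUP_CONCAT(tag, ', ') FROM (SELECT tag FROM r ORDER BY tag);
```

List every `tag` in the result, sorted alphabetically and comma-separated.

Base: id=1 (xi) at lev 0.
Iteration 1: rows with parent_id in {1} -> chi (id 2, lev 1), delta (id 4, lev 1).
Iteration 2: rows with parent_id in {2,4} -> eta (id 3, lev 2), tau (id 5, lev 2), kappa (id 8, lev 2).
Iteration 3: lev < 2 fails for all current rows; recursion stops.

chi, delta, eta, kappa, tau, xi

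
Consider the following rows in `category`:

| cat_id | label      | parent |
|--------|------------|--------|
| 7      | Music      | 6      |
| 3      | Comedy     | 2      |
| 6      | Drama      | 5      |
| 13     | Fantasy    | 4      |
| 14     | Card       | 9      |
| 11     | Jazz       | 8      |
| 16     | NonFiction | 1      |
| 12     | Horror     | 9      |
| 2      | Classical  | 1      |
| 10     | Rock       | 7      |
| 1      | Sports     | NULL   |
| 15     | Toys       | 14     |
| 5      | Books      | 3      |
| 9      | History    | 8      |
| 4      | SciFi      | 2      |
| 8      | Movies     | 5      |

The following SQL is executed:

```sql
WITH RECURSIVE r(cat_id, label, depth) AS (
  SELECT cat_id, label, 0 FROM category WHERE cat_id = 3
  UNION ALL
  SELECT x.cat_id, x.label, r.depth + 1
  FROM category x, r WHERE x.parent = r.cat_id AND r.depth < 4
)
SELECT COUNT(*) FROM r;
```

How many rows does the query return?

10

Base: cat_id=3 (Comedy) at depth 0.
Iteration 1: rows with parent in {3} -> Books (id 5, depth 1).
Iteration 2: rows with parent in {5} -> Drama (id 6, depth 2), Movies (id 8, depth 2).
Iteration 3: rows with parent in {6,8} -> Music (id 7, depth 3), History (id 9, depth 3), Jazz (id 11, depth 3).
Iteration 4: rows with parent in {7,9,11} -> Rock (id 10, depth 4), Horror (id 12, depth 4), Card (id 14, depth 4).
Iteration 5: depth < 4 fails for all current rows; recursion stops.
Total rows emitted: 10.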